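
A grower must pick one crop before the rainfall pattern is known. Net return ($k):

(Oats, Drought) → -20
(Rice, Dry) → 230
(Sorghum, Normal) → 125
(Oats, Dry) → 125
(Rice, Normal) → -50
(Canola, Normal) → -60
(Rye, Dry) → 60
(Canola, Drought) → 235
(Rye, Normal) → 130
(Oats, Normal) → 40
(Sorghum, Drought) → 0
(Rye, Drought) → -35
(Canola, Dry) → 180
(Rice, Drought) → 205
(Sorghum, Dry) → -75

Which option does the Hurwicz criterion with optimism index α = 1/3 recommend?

Rice

Canola: 1/3·235 + 2/3·(-60) = 115/3
Sorghum: 1/3·125 + 2/3·(-75) = -25/3
Rice: 1/3·230 + 2/3·(-50) = 130/3
Oats: 1/3·125 + 2/3·(-20) = 85/3
Rye: 1/3·130 + 2/3·(-35) = 20
Highest Hurwicz score = 130/3 → Rice.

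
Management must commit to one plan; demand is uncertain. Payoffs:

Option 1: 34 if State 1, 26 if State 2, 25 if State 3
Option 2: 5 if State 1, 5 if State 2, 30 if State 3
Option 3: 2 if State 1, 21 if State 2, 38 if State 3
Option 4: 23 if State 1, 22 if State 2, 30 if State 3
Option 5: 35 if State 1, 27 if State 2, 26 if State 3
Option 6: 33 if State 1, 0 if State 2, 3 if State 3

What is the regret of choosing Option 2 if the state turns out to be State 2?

22

Best payoff under State 2 is 27.
Regret = 27 − 5 = 22.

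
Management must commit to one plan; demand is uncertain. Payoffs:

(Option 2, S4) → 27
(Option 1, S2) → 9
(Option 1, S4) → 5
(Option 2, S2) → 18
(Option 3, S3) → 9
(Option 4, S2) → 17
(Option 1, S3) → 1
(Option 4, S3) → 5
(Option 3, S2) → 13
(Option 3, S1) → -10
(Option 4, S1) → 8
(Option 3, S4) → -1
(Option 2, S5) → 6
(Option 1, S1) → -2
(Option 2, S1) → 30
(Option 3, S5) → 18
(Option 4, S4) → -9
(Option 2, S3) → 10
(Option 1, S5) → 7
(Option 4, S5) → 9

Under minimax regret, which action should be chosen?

Column bests: S1=30, S2=18, S3=10, S4=27, S5=18.
Option 1 regrets: 32, 9, 9, 22, 11 → max 32
Option 2 regrets: 0, 0, 0, 0, 12 → max 12
Option 3 regrets: 40, 5, 1, 28, 0 → max 40
Option 4 regrets: 22, 1, 5, 36, 9 → max 36
Smallest max regret = 12 → Option 2.

Option 2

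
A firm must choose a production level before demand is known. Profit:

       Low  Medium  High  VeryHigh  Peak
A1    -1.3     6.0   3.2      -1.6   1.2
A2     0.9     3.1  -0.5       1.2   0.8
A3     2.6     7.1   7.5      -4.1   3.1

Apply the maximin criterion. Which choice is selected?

A2

Row minima: A1=-1.6, A2=-0.5, A3=-4.1
Best worst-case = -0.5 → A2.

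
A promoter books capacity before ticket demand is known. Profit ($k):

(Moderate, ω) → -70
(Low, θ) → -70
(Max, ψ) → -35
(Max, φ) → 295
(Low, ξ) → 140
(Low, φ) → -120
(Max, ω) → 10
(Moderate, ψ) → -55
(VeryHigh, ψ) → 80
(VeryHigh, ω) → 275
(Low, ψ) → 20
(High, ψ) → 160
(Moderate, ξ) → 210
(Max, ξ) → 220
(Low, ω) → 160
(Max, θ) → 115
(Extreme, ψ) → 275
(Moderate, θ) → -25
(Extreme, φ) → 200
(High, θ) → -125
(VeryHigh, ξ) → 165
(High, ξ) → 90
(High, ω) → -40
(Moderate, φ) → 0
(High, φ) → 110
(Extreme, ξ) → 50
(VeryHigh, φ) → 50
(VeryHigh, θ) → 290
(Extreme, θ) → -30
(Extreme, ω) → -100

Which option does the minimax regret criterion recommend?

Column bests: θ=290, φ=295, ψ=275, ω=275, ξ=220.
Low regrets: 360, 415, 255, 115, 80 → max 415
Moderate regrets: 315, 295, 330, 345, 10 → max 345
High regrets: 415, 185, 115, 315, 130 → max 415
VeryHigh regrets: 0, 245, 195, 0, 55 → max 245
Extreme regrets: 320, 95, 0, 375, 170 → max 375
Max regrets: 175, 0, 310, 265, 0 → max 310
Smallest max regret = 245 → VeryHigh.

VeryHigh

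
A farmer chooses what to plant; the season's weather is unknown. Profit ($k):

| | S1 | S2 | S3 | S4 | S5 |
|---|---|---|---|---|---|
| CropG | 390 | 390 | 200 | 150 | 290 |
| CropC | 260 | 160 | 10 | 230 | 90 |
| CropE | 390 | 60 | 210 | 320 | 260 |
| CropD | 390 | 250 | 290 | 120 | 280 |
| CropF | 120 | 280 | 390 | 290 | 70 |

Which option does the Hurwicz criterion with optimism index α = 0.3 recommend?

CropG

CropG: 0.3·390 + 0.7·150 = 222
CropC: 0.3·260 + 0.7·10 = 85
CropE: 0.3·390 + 0.7·60 = 159
CropD: 0.3·390 + 0.7·120 = 201
CropF: 0.3·390 + 0.7·70 = 166
Highest Hurwicz score = 222 → CropG.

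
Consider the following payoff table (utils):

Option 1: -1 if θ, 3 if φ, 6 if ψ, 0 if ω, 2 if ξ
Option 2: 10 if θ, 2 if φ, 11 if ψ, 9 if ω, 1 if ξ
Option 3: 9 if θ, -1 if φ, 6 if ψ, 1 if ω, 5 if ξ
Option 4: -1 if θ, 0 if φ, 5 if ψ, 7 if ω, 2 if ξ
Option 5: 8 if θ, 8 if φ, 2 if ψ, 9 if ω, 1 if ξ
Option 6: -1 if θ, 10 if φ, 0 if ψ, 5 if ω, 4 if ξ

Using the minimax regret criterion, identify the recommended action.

Column bests: θ=10, φ=10, ψ=11, ω=9, ξ=5.
Option 1 regrets: 11, 7, 5, 9, 3 → max 11
Option 2 regrets: 0, 8, 0, 0, 4 → max 8
Option 3 regrets: 1, 11, 5, 8, 0 → max 11
Option 4 regrets: 11, 10, 6, 2, 3 → max 11
Option 5 regrets: 2, 2, 9, 0, 4 → max 9
Option 6 regrets: 11, 0, 11, 4, 1 → max 11
Smallest max regret = 8 → Option 2.

Option 2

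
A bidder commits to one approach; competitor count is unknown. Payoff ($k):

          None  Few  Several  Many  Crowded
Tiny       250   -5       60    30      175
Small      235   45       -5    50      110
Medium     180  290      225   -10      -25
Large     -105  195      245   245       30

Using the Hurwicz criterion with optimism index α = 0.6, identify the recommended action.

Tiny: 0.6·250 + 0.4·(-5) = 148
Small: 0.6·235 + 0.4·(-5) = 139
Medium: 0.6·290 + 0.4·(-25) = 164
Large: 0.6·245 + 0.4·(-105) = 105
Highest Hurwicz score = 164 → Medium.

Medium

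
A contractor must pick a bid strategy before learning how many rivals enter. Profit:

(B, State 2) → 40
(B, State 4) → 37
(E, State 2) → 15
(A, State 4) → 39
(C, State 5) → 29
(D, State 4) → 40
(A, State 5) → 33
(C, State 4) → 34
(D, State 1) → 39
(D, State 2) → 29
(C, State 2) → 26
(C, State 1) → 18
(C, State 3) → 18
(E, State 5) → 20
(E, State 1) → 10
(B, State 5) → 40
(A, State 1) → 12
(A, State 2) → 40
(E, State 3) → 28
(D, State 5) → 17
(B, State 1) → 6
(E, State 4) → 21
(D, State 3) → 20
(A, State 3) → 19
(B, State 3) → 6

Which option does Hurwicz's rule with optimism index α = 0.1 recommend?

A: 0.1·40 + 0.9·12 = 14.8
B: 0.1·40 + 0.9·6 = 9.4
C: 0.1·34 + 0.9·18 = 19.6
D: 0.1·40 + 0.9·17 = 19.3
E: 0.1·28 + 0.9·10 = 11.8
Highest Hurwicz score = 19.6 → C.

C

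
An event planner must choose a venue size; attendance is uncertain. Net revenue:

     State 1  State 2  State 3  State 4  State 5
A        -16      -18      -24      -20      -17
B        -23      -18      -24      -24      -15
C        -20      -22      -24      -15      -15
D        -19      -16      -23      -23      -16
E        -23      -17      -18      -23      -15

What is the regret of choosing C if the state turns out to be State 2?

Best payoff under State 2 is -16.
Regret = -16 − (-22) = 6.

6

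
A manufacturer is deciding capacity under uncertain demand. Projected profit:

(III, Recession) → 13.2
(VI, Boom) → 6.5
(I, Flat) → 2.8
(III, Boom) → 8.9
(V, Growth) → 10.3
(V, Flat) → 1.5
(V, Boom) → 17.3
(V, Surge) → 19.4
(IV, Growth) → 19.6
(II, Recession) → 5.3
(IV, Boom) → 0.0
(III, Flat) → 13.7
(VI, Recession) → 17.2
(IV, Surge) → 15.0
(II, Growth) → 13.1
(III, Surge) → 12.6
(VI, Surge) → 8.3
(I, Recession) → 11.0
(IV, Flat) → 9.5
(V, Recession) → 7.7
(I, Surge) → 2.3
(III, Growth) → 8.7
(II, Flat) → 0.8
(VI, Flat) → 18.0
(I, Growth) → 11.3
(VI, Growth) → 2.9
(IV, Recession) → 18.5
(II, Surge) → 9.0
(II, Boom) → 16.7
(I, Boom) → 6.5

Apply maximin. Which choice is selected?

III

Row minima: I=2.3, II=0.8, III=8.7, IV=0.0, V=1.5, VI=2.9
Best worst-case = 8.7 → III.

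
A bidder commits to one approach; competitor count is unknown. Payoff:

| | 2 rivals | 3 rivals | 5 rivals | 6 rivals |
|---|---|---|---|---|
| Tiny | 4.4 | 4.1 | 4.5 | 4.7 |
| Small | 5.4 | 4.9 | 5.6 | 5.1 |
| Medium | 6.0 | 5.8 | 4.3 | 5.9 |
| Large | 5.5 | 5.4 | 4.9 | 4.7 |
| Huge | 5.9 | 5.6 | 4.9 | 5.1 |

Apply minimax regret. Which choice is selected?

Huge

Column bests: 2 rivals=6.0, 3 rivals=5.8, 5 rivals=5.6, 6 rivals=5.9.
Tiny regrets: 1.6, 1.7, 1.1, 1.2 → max 1.7
Small regrets: 0.6, 0.9, 0.0, 0.8 → max 0.9
Medium regrets: 0.0, 0.0, 1.3, 0.0 → max 1.3
Large regrets: 0.5, 0.4, 0.7, 1.2 → max 1.2
Huge regrets: 0.1, 0.2, 0.7, 0.8 → max 0.8
Smallest max regret = 0.8 → Huge.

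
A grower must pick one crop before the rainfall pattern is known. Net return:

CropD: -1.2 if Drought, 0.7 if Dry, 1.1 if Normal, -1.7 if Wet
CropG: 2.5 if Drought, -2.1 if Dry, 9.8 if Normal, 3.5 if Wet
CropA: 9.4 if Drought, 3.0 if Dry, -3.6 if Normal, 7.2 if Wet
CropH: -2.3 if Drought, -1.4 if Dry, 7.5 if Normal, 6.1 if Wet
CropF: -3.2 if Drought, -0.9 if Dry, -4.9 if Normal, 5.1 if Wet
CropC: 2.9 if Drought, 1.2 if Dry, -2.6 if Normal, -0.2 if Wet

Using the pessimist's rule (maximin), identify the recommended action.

Row minima: CropD=-1.7, CropG=-2.1, CropA=-3.6, CropH=-2.3, CropF=-4.9, CropC=-2.6
Best worst-case = -1.7 → CropD.

CropD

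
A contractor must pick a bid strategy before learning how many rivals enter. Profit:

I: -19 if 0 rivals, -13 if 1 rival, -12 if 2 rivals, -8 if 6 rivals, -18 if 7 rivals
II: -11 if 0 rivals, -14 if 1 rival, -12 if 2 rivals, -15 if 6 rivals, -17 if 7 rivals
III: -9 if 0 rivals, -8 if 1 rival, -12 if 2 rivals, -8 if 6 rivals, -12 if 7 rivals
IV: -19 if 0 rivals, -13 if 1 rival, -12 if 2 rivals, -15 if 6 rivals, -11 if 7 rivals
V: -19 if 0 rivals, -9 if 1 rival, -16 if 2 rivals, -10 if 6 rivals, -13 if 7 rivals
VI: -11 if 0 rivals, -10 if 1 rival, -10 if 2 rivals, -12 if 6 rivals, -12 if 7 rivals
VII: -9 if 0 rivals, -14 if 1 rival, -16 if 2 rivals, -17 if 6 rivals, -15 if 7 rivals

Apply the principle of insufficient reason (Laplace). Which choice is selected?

Row averages: I=-14, II=-13.8, III=-9.8, IV=-14, V=-13.4, VI=-11, VII=-14.2
Highest average = -9.8 → III.

III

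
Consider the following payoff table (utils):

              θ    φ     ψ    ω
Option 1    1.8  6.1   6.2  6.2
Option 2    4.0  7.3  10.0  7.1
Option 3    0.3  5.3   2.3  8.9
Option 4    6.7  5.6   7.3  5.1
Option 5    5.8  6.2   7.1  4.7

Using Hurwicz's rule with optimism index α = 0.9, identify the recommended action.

Option 2

Option 1: 0.9·6.2 + 0.1·1.8 = 5.76
Option 2: 0.9·10.0 + 0.1·4.0 = 9.4
Option 3: 0.9·8.9 + 0.1·0.3 = 8.04
Option 4: 0.9·7.3 + 0.1·5.1 = 7.08
Option 5: 0.9·7.1 + 0.1·4.7 = 6.86
Highest Hurwicz score = 9.4 → Option 2.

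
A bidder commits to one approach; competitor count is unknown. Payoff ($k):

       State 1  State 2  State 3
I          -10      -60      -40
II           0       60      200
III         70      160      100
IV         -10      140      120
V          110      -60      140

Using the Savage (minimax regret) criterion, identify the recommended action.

III

Column bests: State 1=110, State 2=160, State 3=200.
I regrets: 120, 220, 240 → max 240
II regrets: 110, 100, 0 → max 110
III regrets: 40, 0, 100 → max 100
IV regrets: 120, 20, 80 → max 120
V regrets: 0, 220, 60 → max 220
Smallest max regret = 100 → III.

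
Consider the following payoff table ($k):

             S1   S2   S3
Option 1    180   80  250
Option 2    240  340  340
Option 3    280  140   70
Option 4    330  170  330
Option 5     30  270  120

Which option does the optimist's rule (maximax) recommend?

Row maxima: Option 1=250, Option 2=340, Option 3=280, Option 4=330, Option 5=270
Best best-case = 340 → Option 2.

Option 2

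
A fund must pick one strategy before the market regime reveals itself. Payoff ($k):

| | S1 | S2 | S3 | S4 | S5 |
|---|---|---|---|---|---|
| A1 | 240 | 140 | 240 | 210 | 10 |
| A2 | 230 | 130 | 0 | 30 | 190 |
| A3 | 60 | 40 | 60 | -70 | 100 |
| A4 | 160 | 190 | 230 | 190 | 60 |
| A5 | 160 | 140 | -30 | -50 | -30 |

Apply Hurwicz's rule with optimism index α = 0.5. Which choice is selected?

A4

A1: 0.5·240 + 0.5·10 = 125
A2: 0.5·230 + 0.5·0 = 115
A3: 0.5·100 + 0.5·(-70) = 15
A4: 0.5·230 + 0.5·60 = 145
A5: 0.5·160 + 0.5·(-50) = 55
Highest Hurwicz score = 145 → A4.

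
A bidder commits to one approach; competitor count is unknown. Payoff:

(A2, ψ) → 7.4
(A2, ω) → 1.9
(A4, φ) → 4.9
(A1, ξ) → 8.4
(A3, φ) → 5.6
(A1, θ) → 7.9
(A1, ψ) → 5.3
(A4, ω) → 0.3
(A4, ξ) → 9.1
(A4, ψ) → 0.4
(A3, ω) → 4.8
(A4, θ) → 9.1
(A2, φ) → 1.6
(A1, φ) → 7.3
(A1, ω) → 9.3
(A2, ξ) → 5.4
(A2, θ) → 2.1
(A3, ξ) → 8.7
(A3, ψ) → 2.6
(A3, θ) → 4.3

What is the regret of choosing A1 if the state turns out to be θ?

1.2

Best payoff under θ is 9.1.
Regret = 9.1 − 7.9 = 1.2.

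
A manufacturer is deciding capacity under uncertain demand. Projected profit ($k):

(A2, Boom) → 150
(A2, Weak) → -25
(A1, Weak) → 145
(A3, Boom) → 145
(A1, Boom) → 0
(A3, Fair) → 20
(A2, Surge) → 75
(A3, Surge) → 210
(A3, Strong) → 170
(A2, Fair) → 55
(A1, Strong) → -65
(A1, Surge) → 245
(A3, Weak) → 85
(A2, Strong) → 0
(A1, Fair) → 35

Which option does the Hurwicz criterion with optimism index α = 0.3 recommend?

A1: 0.3·245 + 0.7·(-65) = 28
A2: 0.3·150 + 0.7·(-25) = 27.5
A3: 0.3·210 + 0.7·20 = 77
Highest Hurwicz score = 77 → A3.

A3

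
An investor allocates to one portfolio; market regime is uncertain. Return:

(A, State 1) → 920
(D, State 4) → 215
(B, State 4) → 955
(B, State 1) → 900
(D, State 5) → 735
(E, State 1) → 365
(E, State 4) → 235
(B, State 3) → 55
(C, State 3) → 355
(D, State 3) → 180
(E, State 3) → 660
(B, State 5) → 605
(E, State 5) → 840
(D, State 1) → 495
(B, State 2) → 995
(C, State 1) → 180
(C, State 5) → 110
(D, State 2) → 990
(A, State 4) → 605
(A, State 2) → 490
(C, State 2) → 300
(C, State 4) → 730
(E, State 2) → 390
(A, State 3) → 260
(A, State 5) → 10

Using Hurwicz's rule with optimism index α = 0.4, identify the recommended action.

A: 0.4·920 + 0.6·10 = 374
B: 0.4·995 + 0.6·55 = 431
C: 0.4·730 + 0.6·110 = 358
D: 0.4·990 + 0.6·180 = 504
E: 0.4·840 + 0.6·235 = 477
Highest Hurwicz score = 504 → D.

D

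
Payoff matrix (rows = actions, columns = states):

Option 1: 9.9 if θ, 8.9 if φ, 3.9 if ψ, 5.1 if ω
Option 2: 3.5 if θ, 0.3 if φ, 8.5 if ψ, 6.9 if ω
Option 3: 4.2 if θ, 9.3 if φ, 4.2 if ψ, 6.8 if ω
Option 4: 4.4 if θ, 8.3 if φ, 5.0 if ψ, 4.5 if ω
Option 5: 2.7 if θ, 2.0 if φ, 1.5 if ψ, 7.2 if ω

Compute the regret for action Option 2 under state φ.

Best payoff under φ is 9.3.
Regret = 9.3 − 0.3 = 9.0.

9.0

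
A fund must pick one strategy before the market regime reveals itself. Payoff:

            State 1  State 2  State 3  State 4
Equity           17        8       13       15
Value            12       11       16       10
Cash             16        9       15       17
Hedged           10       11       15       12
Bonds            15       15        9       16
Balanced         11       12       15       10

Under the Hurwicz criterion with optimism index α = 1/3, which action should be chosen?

Value

Equity: 1/3·17 + 2/3·8 = 11
Value: 1/3·16 + 2/3·10 = 12
Cash: 1/3·17 + 2/3·9 = 35/3
Hedged: 1/3·15 + 2/3·10 = 35/3
Bonds: 1/3·16 + 2/3·9 = 34/3
Balanced: 1/3·15 + 2/3·10 = 35/3
Highest Hurwicz score = 12 → Value.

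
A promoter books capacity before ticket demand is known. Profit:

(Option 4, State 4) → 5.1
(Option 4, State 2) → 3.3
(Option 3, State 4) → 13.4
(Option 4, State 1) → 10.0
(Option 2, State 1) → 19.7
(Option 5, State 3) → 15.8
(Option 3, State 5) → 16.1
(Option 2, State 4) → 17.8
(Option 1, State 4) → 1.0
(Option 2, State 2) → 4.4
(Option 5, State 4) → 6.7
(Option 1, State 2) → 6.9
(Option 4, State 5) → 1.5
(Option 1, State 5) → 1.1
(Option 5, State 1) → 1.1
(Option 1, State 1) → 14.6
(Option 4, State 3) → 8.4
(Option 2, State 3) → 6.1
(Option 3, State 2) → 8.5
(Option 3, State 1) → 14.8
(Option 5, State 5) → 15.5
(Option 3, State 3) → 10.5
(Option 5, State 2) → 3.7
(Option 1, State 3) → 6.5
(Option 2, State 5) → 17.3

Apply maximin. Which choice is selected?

Option 3

Row minima: Option 1=1.0, Option 2=4.4, Option 3=8.5, Option 4=1.5, Option 5=1.1
Best worst-case = 8.5 → Option 3.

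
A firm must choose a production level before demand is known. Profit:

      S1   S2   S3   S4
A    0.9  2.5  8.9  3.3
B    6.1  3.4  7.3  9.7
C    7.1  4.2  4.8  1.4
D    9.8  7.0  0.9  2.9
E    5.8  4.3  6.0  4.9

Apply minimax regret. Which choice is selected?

Column bests: S1=9.8, S2=7.0, S3=8.9, S4=9.7.
A regrets: 8.9, 4.5, 0.0, 6.4 → max 8.9
B regrets: 3.7, 3.6, 1.6, 0.0 → max 3.7
C regrets: 2.7, 2.8, 4.1, 8.3 → max 8.3
D regrets: 0.0, 0.0, 8.0, 6.8 → max 8.0
E regrets: 4.0, 2.7, 2.9, 4.8 → max 4.8
Smallest max regret = 3.7 → B.

B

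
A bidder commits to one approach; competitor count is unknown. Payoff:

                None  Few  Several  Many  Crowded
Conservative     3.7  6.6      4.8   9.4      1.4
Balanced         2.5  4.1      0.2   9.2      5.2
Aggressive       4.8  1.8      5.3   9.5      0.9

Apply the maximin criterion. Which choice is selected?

Row minima: Conservative=1.4, Balanced=0.2, Aggressive=0.9
Best worst-case = 1.4 → Conservative.

Conservative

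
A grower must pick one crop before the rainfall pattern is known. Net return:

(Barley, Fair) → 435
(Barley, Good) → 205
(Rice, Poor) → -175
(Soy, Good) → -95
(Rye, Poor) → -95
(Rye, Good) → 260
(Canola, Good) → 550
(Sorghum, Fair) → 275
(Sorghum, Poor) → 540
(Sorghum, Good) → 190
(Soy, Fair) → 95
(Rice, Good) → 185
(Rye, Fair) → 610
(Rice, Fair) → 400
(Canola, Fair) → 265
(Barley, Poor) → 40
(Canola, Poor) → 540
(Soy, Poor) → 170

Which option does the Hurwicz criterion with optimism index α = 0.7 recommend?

Barley: 0.7·435 + 0.3·40 = 316.5
Canola: 0.7·550 + 0.3·265 = 464.5
Rye: 0.7·610 + 0.3·(-95) = 398.5
Sorghum: 0.7·540 + 0.3·190 = 435
Rice: 0.7·400 + 0.3·(-175) = 227.5
Soy: 0.7·170 + 0.3·(-95) = 90.5
Highest Hurwicz score = 464.5 → Canola.

Canola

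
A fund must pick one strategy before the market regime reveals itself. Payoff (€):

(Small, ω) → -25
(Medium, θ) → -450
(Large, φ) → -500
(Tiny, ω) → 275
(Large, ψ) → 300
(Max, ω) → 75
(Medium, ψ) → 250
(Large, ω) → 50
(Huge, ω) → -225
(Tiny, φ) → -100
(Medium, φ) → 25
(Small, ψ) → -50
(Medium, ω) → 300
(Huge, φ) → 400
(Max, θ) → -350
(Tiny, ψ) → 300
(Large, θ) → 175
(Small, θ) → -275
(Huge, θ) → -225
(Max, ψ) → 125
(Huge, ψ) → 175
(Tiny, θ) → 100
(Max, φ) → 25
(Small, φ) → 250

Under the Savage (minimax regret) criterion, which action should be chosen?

Small

Column bests: θ=175, φ=400, ψ=300, ω=300.
Tiny regrets: 75, 500, 0, 25 → max 500
Small regrets: 450, 150, 350, 325 → max 450
Medium regrets: 625, 375, 50, 0 → max 625
Large regrets: 0, 900, 0, 250 → max 900
Huge regrets: 400, 0, 125, 525 → max 525
Max regrets: 525, 375, 175, 225 → max 525
Smallest max regret = 450 → Small.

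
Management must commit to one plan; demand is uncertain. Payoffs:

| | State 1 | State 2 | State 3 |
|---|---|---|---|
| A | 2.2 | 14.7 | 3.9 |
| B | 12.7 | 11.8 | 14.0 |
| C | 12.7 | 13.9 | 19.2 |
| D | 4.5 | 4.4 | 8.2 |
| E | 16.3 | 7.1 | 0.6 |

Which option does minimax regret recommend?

Column bests: State 1=16.3, State 2=14.7, State 3=19.2.
A regrets: 14.1, 0.0, 15.3 → max 15.3
B regrets: 3.6, 2.9, 5.2 → max 5.2
C regrets: 3.6, 0.8, 0.0 → max 3.6
D regrets: 11.8, 10.3, 11.0 → max 11.8
E regrets: 0.0, 7.6, 18.6 → max 18.6
Smallest max regret = 3.6 → C.

C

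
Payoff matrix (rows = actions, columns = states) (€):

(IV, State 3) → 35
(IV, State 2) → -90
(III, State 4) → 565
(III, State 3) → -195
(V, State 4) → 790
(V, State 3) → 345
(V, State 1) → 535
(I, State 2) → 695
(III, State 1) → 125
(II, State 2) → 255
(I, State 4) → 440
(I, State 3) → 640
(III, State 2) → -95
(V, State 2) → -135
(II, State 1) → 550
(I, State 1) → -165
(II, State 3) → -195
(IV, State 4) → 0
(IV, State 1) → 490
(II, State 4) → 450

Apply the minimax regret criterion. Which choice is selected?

Column bests: State 1=550, State 2=695, State 3=640, State 4=790.
I regrets: 715, 0, 0, 350 → max 715
II regrets: 0, 440, 835, 340 → max 835
III regrets: 425, 790, 835, 225 → max 835
IV regrets: 60, 785, 605, 790 → max 790
V regrets: 15, 830, 295, 0 → max 830
Smallest max regret = 715 → I.

I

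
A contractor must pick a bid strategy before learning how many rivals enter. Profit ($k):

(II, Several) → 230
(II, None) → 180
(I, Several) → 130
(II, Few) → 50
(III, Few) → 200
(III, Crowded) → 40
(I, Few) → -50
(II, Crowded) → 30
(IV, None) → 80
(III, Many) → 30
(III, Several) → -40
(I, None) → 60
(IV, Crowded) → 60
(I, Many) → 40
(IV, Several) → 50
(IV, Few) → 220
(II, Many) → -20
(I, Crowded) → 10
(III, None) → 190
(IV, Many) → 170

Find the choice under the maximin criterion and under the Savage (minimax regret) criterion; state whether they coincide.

Row minima: I=-50, II=-20, III=-40, IV=50
Best worst-case = 50 → IV.
Column bests: None=190, Few=220, Several=230, Many=170, Crowded=60.
I regrets: 130, 270, 100, 130, 50 → max 270
II regrets: 10, 170, 0, 190, 30 → max 190
III regrets: 0, 20, 270, 140, 20 → max 270
IV regrets: 110, 0, 180, 0, 0 → max 180
Smallest max regret = 180 → IV.

maximin → IV; minimax regret → IV (agree)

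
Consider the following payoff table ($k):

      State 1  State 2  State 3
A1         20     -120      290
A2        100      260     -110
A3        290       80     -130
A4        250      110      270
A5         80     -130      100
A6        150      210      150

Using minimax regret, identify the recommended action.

A6

Column bests: State 1=290, State 2=260, State 3=290.
A1 regrets: 270, 380, 0 → max 380
A2 regrets: 190, 0, 400 → max 400
A3 regrets: 0, 180, 420 → max 420
A4 regrets: 40, 150, 20 → max 150
A5 regrets: 210, 390, 190 → max 390
A6 regrets: 140, 50, 140 → max 140
Smallest max regret = 140 → A6.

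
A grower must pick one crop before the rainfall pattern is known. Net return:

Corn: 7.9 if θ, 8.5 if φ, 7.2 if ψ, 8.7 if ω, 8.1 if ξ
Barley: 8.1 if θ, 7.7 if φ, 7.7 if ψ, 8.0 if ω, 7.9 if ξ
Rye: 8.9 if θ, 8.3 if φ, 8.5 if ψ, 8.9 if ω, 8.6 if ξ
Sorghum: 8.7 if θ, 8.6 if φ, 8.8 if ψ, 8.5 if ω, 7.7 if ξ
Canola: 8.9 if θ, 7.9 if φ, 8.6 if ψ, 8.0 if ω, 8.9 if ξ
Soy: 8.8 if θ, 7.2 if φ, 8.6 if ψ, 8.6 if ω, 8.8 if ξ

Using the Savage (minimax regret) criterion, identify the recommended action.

Column bests: θ=8.9, φ=8.6, ψ=8.8, ω=8.9, ξ=8.9.
Corn regrets: 1.0, 0.1, 1.6, 0.2, 0.8 → max 1.6
Barley regrets: 0.8, 0.9, 1.1, 0.9, 1.0 → max 1.1
Rye regrets: 0.0, 0.3, 0.3, 0.0, 0.3 → max 0.3
Sorghum regrets: 0.2, 0.0, 0.0, 0.4, 1.2 → max 1.2
Canola regrets: 0.0, 0.7, 0.2, 0.9, 0.0 → max 0.9
Soy regrets: 0.1, 1.4, 0.2, 0.3, 0.1 → max 1.4
Smallest max regret = 0.3 → Rye.

Rye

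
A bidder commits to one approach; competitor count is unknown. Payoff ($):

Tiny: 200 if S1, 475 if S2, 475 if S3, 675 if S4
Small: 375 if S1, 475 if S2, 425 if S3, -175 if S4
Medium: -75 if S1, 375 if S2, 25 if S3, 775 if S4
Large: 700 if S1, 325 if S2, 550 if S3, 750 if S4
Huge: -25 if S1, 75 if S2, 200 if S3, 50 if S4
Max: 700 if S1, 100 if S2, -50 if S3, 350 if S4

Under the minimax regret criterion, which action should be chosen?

Large

Column bests: S1=700, S2=475, S3=550, S4=775.
Tiny regrets: 500, 0, 75, 100 → max 500
Small regrets: 325, 0, 125, 950 → max 950
Medium regrets: 775, 100, 525, 0 → max 775
Large regrets: 0, 150, 0, 25 → max 150
Huge regrets: 725, 400, 350, 725 → max 725
Max regrets: 0, 375, 600, 425 → max 600
Smallest max regret = 150 → Large.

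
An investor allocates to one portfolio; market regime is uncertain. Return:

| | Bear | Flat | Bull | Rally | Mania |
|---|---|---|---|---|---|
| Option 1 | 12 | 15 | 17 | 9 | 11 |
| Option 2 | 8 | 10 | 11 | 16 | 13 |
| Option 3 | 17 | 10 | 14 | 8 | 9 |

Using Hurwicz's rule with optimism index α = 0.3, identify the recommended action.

Option 1: 0.3·17 + 0.7·9 = 11.4
Option 2: 0.3·16 + 0.7·8 = 10.4
Option 3: 0.3·17 + 0.7·8 = 10.7
Highest Hurwicz score = 11.4 → Option 1.

Option 1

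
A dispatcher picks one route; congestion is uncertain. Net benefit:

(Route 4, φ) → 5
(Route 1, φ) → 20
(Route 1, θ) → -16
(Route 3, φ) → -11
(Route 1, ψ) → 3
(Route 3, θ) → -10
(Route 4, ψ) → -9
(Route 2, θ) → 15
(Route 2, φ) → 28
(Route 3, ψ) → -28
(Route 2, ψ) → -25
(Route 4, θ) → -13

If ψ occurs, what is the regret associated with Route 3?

31

Best payoff under ψ is 3.
Regret = 3 − (-28) = 31.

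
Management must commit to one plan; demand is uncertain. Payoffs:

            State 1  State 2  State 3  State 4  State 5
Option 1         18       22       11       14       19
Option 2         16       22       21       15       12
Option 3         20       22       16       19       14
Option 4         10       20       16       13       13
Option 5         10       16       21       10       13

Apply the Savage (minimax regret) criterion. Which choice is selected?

Column bests: State 1=20, State 2=22, State 3=21, State 4=19, State 5=19.
Option 1 regrets: 2, 0, 10, 5, 0 → max 10
Option 2 regrets: 4, 0, 0, 4, 7 → max 7
Option 3 regrets: 0, 0, 5, 0, 5 → max 5
Option 4 regrets: 10, 2, 5, 6, 6 → max 10
Option 5 regrets: 10, 6, 0, 9, 6 → max 10
Smallest max regret = 5 → Option 3.

Option 3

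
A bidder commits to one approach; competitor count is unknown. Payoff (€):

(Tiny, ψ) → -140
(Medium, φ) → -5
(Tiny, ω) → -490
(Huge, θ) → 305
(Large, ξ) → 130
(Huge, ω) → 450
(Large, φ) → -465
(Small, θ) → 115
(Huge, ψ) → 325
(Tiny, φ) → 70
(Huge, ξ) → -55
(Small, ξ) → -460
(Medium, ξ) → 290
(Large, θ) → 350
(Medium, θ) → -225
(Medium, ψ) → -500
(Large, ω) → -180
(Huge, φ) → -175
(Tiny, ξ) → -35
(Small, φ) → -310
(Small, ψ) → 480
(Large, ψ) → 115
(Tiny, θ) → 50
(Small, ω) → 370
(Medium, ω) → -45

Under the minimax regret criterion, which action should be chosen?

Column bests: θ=350, φ=70, ψ=480, ω=450, ξ=290.
Tiny regrets: 300, 0, 620, 940, 325 → max 940
Small regrets: 235, 380, 0, 80, 750 → max 750
Medium regrets: 575, 75, 980, 495, 0 → max 980
Large regrets: 0, 535, 365, 630, 160 → max 630
Huge regrets: 45, 245, 155, 0, 345 → max 345
Smallest max regret = 345 → Huge.

Huge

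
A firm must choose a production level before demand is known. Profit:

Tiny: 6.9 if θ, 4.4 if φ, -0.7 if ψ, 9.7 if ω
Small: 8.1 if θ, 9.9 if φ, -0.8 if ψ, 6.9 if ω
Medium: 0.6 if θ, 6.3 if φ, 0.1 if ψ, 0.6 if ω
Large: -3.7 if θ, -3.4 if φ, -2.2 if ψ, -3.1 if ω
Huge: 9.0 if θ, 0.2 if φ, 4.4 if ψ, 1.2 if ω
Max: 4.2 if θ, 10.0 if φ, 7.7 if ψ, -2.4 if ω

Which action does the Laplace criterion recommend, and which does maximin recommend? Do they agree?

laplace → Small; maximin → Huge (disagree)

Row averages: Tiny=5.075, Small=6.025, Medium=1.9, Large=-3.1, Huge=3.7, Max=4.875
Highest average = 6.025 → Small.
Row minima: Tiny=-0.7, Small=-0.8, Medium=0.1, Large=-3.7, Huge=0.2, Max=-2.4
Best worst-case = 0.2 → Huge.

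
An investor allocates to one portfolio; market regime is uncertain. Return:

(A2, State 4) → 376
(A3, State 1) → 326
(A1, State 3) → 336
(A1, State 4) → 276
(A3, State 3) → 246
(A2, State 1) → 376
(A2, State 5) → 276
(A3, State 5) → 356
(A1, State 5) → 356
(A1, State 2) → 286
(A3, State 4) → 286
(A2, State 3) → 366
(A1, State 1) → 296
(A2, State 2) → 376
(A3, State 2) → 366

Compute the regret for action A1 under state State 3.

Best payoff under State 3 is 366.
Regret = 366 − 336 = 30.

30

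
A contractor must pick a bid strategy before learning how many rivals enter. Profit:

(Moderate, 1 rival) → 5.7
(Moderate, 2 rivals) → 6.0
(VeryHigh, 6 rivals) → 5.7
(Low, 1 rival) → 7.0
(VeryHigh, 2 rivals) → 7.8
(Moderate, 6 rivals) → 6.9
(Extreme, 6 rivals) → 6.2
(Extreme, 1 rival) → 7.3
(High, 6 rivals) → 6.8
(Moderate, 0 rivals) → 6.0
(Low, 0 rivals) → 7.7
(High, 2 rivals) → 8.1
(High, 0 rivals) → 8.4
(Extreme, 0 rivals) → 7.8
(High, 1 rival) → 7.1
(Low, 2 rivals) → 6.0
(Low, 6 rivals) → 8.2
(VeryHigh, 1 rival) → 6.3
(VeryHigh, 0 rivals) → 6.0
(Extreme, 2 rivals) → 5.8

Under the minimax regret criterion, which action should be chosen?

Column bests: 0 rivals=8.4, 1 rival=7.3, 2 rivals=8.1, 6 rivals=8.2.
Low regrets: 0.7, 0.3, 2.1, 0.0 → max 2.1
Moderate regrets: 2.4, 1.6, 2.1, 1.3 → max 2.4
High regrets: 0.0, 0.2, 0.0, 1.4 → max 1.4
VeryHigh regrets: 2.4, 1.0, 0.3, 2.5 → max 2.5
Extreme regrets: 0.6, 0.0, 2.3, 2.0 → max 2.3
Smallest max regret = 1.4 → High.

High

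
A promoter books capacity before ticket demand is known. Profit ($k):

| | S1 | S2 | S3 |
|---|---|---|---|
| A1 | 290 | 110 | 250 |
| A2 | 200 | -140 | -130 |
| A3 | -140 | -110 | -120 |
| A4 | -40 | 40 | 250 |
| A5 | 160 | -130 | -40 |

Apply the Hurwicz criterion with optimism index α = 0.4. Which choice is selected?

A1

A1: 0.4·290 + 0.6·110 = 182
A2: 0.4·200 + 0.6·(-140) = -4
A3: 0.4·(-110) + 0.6·(-140) = -128
A4: 0.4·250 + 0.6·(-40) = 76
A5: 0.4·160 + 0.6·(-130) = -14
Highest Hurwicz score = 182 → A1.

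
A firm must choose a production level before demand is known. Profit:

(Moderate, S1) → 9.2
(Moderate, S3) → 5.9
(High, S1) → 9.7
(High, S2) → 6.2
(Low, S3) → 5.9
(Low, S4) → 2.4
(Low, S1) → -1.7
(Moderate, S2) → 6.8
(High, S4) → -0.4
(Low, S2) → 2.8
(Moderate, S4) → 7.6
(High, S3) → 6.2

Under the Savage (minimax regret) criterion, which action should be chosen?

Column bests: S1=9.7, S2=6.8, S3=6.2, S4=7.6.
Low regrets: 11.4, 4.0, 0.3, 5.2 → max 11.4
Moderate regrets: 0.5, 0.0, 0.3, 0.0 → max 0.5
High regrets: 0.0, 0.6, 0.0, 8.0 → max 8.0
Smallest max regret = 0.5 → Moderate.

Moderate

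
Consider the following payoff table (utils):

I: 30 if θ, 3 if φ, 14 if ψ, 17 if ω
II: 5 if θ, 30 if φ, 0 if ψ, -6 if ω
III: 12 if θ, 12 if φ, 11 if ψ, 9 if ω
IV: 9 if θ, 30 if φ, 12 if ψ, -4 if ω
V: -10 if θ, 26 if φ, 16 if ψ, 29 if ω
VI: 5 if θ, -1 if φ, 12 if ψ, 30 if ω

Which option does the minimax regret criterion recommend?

III

Column bests: θ=30, φ=30, ψ=16, ω=30.
I regrets: 0, 27, 2, 13 → max 27
II regrets: 25, 0, 16, 36 → max 36
III regrets: 18, 18, 5, 21 → max 21
IV regrets: 21, 0, 4, 34 → max 34
V regrets: 40, 4, 0, 1 → max 40
VI regrets: 25, 31, 4, 0 → max 31
Smallest max regret = 21 → III.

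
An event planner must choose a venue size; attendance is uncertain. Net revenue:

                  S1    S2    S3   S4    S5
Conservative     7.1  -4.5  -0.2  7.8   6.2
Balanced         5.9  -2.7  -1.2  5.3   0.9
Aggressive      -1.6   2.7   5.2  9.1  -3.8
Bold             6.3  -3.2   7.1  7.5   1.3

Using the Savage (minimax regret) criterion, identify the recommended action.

Bold

Column bests: S1=7.1, S2=2.7, S3=7.1, S4=9.1, S5=6.2.
Conservative regrets: 0.0, 7.2, 7.3, 1.3, 0.0 → max 7.3
Balanced regrets: 1.2, 5.4, 8.3, 3.8, 5.3 → max 8.3
Aggressive regrets: 8.7, 0.0, 1.9, 0.0, 10.0 → max 10.0
Bold regrets: 0.8, 5.9, 0.0, 1.6, 4.9 → max 5.9
Smallest max regret = 5.9 → Bold.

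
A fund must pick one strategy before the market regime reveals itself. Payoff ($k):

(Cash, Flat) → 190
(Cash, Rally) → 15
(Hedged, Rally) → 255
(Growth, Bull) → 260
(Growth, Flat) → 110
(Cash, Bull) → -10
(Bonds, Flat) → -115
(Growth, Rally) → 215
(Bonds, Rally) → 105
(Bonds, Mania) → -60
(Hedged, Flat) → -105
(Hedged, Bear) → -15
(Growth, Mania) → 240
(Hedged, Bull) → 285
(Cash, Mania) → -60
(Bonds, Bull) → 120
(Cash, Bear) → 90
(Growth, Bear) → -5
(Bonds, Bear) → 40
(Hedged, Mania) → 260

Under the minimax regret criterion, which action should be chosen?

Column bests: Bear=90, Flat=190, Bull=285, Rally=255, Mania=260.
Bonds regrets: 50, 305, 165, 150, 320 → max 320
Hedged regrets: 105, 295, 0, 0, 0 → max 295
Growth regrets: 95, 80, 25, 40, 20 → max 95
Cash regrets: 0, 0, 295, 240, 320 → max 320
Smallest max regret = 95 → Growth.

Growth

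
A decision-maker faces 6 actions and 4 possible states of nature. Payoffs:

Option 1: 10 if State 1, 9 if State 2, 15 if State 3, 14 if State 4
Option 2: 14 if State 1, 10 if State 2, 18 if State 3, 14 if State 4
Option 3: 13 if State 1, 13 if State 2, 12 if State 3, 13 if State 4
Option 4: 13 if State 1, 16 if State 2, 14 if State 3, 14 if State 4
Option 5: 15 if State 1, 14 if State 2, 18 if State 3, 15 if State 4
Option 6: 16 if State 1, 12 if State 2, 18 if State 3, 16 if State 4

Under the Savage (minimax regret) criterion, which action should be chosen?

Option 5

Column bests: State 1=16, State 2=16, State 3=18, State 4=16.
Option 1 regrets: 6, 7, 3, 2 → max 7
Option 2 regrets: 2, 6, 0, 2 → max 6
Option 3 regrets: 3, 3, 6, 3 → max 6
Option 4 regrets: 3, 0, 4, 2 → max 4
Option 5 regrets: 1, 2, 0, 1 → max 2
Option 6 regrets: 0, 4, 0, 0 → max 4
Smallest max regret = 2 → Option 5.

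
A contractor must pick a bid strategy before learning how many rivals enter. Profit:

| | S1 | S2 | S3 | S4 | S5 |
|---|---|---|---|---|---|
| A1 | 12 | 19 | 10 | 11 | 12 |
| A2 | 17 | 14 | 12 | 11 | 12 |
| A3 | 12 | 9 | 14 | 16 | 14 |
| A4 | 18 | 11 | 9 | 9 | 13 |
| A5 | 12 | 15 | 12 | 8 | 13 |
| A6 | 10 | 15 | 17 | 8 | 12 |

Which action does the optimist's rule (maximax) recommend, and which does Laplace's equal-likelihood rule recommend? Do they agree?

Row maxima: A1=19, A2=17, A3=16, A4=18, A5=15, A6=17
Best best-case = 19 → A1.
Row averages: A1=12.8, A2=13.2, A3=13, A4=12, A5=12, A6=12.4
Highest average = 13.2 → A2.

maximax → A1; laplace → A2 (disagree)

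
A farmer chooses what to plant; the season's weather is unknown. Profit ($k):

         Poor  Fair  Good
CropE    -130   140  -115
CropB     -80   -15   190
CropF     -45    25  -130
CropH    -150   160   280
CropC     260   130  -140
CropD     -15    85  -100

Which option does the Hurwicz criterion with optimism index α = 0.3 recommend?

CropB

CropE: 0.3·140 + 0.7·(-130) = -49
CropB: 0.3·190 + 0.7·(-80) = 1
CropF: 0.3·25 + 0.7·(-130) = -83.5
CropH: 0.3·280 + 0.7·(-150) = -21
CropC: 0.3·260 + 0.7·(-140) = -20
CropD: 0.3·85 + 0.7·(-100) = -44.5
Highest Hurwicz score = 1 → CropB.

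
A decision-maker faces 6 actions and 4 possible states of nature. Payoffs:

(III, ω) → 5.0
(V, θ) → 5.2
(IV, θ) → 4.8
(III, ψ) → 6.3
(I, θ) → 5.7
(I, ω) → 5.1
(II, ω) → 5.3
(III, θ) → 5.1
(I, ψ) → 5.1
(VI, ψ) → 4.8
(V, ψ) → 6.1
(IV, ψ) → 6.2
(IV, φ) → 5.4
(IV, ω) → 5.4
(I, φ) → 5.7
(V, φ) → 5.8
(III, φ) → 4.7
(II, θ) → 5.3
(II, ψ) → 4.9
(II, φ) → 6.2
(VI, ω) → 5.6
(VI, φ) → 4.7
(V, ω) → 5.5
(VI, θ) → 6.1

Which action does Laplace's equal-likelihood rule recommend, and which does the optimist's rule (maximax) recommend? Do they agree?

laplace → V; maximax → III (disagree)

Row averages: I=5.4, II=5.425, III=5.275, IV=5.45, V=5.65, VI=5.3
Highest average = 5.65 → V.
Row maxima: I=5.7, II=6.2, III=6.3, IV=6.2, V=6.1, VI=6.1
Best best-case = 6.3 → III.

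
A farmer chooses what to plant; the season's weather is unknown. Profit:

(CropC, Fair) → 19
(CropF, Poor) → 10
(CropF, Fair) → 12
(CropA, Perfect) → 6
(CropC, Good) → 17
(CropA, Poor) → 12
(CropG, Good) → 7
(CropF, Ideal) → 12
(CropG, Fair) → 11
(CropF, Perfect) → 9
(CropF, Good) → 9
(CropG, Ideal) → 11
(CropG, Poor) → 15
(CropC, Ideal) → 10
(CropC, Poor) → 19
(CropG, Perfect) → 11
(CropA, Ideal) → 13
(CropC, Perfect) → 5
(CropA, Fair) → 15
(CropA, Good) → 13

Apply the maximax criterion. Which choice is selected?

Row maxima: CropC=19, CropG=15, CropF=12, CropA=15
Best best-case = 19 → CropC.

CropC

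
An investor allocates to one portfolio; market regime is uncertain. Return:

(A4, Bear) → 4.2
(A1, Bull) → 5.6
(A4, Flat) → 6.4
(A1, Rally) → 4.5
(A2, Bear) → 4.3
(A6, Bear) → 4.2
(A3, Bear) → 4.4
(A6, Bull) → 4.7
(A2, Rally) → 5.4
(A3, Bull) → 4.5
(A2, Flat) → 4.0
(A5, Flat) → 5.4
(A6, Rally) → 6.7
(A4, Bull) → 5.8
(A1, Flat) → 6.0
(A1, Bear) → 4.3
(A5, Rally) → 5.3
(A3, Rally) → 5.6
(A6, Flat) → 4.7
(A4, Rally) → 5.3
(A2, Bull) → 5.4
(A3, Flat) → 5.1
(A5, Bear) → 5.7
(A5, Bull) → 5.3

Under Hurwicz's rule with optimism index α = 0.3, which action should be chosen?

A1: 0.3·6.0 + 0.7·4.3 = 4.81
A2: 0.3·5.4 + 0.7·4.0 = 4.42
A3: 0.3·5.6 + 0.7·4.4 = 4.76
A4: 0.3·6.4 + 0.7·4.2 = 4.86
A5: 0.3·5.7 + 0.7·5.3 = 5.42
A6: 0.3·6.7 + 0.7·4.2 = 4.95
Highest Hurwicz score = 5.42 → A5.

A5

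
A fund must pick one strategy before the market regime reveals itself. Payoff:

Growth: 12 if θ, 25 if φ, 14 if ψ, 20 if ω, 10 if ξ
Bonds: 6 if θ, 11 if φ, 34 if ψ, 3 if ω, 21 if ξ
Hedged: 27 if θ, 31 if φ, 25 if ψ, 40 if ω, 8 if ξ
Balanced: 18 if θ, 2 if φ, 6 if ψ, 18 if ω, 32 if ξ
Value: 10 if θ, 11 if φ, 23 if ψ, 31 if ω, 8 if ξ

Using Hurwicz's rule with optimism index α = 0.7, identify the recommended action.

Growth: 0.7·25 + 0.3·10 = 20.5
Bonds: 0.7·34 + 0.3·3 = 24.7
Hedged: 0.7·40 + 0.3·8 = 30.4
Balanced: 0.7·32 + 0.3·2 = 23
Value: 0.7·31 + 0.3·8 = 24.1
Highest Hurwicz score = 30.4 → Hedged.

Hedged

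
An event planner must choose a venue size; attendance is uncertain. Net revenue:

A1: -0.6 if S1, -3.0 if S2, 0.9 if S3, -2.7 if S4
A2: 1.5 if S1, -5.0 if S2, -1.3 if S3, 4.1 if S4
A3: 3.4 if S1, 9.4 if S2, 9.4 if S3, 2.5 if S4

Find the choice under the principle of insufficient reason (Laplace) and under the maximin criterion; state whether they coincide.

Row averages: A1=-1.35, A2=-0.175, A3=6.175
Highest average = 6.175 → A3.
Row minima: A1=-3.0, A2=-5.0, A3=2.5
Best worst-case = 2.5 → A3.

laplace → A3; maximin → A3 (agree)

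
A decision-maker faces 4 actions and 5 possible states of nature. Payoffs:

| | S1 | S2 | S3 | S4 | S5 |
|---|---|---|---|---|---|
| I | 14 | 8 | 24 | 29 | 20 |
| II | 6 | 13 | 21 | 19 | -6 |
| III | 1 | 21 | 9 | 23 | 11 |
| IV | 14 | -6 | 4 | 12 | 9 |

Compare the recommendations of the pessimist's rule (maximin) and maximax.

maximin → I; maximax → I (agree)

Row minima: I=8, II=-6, III=1, IV=-6
Best worst-case = 8 → I.
Row maxima: I=29, II=21, III=23, IV=14
Best best-case = 29 → I.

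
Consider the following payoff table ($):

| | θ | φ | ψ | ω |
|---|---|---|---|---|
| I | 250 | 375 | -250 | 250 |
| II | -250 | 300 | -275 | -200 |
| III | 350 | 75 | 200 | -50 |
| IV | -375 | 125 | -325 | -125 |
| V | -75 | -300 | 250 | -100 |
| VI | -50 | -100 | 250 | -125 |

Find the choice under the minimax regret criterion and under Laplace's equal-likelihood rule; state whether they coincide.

Column bests: θ=350, φ=375, ψ=250, ω=250.
I regrets: 100, 0, 500, 0 → max 500
II regrets: 600, 75, 525, 450 → max 600
III regrets: 0, 300, 50, 300 → max 300
IV regrets: 725, 250, 575, 375 → max 725
V regrets: 425, 675, 0, 350 → max 675
VI regrets: 400, 475, 0, 375 → max 475
Smallest max regret = 300 → III.
Row averages: I=156.25, II=-106.25, III=143.75, IV=-175, V=-56.25, VI=-6.25
Highest average = 156.25 → I.

minimax regret → III; laplace → I (disagree)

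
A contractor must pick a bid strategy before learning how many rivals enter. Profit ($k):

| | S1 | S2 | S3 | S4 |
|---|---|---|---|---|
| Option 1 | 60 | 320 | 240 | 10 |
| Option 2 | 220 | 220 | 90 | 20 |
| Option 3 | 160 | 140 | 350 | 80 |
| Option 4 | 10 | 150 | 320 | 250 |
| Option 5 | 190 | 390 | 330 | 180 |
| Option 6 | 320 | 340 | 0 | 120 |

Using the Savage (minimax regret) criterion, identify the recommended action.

Option 5

Column bests: S1=320, S2=390, S3=350, S4=250.
Option 1 regrets: 260, 70, 110, 240 → max 260
Option 2 regrets: 100, 170, 260, 230 → max 260
Option 3 regrets: 160, 250, 0, 170 → max 250
Option 4 regrets: 310, 240, 30, 0 → max 310
Option 5 regrets: 130, 0, 20, 70 → max 130
Option 6 regrets: 0, 50, 350, 130 → max 350
Smallest max regret = 130 → Option 5.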